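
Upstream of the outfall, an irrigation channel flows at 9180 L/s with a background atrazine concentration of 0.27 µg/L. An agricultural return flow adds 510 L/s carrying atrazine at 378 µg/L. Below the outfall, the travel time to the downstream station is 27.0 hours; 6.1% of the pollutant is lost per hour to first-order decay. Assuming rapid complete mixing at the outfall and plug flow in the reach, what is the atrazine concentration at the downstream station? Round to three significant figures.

3.68 µg/L

Mixed concentration C = ΣQC/ΣQ = (9180·0.2700 + 510.0·378.0) / 9690 = 195300/9690 = 20.15 µg/L.
6.1%/h lost → k = −ln(1 − 0.061) = 0.06294 h⁻¹.
Applying C = C₀e^(−kt): 20.15 × 0.1828 = 3.683 µg/L.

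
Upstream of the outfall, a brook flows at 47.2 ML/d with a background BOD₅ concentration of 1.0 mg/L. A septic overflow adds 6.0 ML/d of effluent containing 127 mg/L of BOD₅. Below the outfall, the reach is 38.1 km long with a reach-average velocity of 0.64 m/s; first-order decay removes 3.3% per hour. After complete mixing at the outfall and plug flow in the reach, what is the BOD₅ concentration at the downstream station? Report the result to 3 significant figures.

8.73 mg/L

Mass balance: C = (47.20·1.000 + 6.000·127.0) / 53.20 = 809.2/53.20 = 15.21 mg/L.
Travel time t = 38.1·1000 / 0.64 = 59530 s = 16.54 h.
3.3%/h lost → k = −ln(1 − 0.033) = 0.03356 h⁻¹.
Decay over the reach: 15.21·exp(−kt) = 15.21·0.5741 = 8.733 mg/L.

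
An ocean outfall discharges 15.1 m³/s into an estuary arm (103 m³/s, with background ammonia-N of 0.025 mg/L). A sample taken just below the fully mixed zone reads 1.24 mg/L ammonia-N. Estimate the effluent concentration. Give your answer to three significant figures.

9.53 mg/L

Mass balance: 103.0·0.02500 + 15.10·Cₑ = 118.1·1.240
→ Cₑ = (118.1·1.240 − 103.0·0.02500) / 15.10 = 9.528 mg/L.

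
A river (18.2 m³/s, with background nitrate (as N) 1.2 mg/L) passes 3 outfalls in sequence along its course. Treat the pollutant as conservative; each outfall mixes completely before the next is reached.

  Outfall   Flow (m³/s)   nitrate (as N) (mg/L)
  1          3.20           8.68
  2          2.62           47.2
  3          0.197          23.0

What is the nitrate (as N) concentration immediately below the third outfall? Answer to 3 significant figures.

Below outfall 1: Q → 21.40 m³/s, C = (18.20·1.200 + 3.200·8.680)/21.40 = 2.319 mg/L.
Below outfall 2: Q → 24.02 m³/s, C = (21.40·2.319 + 2.620·47.20)/24.02 = 7.214 mg/L.
Below outfall 3: Q → 24.22 m³/s, C = (24.02·7.214 + 0.1970·23.00)/24.22 = 7.342 mg/L.

7.34 mg/L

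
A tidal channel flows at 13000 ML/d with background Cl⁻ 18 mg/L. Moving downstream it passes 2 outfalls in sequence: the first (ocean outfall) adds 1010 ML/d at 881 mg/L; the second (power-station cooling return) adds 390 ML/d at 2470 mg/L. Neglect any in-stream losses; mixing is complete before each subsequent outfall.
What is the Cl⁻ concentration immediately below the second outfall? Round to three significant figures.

145 mg/L

Below outfall 1: Q → 14010 ML/d, C = (13000·18.00 + 1010·881.0)/14010 = 80.21 mg/L.
Below outfall 2: Q → 14400 ML/d, C = (14010·80.21 + 390.0·2470)/14400 = 144.9 mg/L.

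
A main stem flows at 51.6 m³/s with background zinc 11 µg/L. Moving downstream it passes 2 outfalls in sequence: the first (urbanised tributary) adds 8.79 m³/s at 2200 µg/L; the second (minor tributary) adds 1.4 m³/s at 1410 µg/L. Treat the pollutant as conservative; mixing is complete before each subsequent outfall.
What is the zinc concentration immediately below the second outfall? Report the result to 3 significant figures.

After outfall 1: Q = 51.60 + 8.790 = 60.39 m³/s; C = (51.60·11.00 + 8.790·2200)/60.39 = 329.6 µg/L.
After outfall 2: Q = 60.39 + 1.400 = 61.79 m³/s; C = (60.39·329.6 + 1.400·1410)/61.79 = 354.1 µg/L.

354 µg/L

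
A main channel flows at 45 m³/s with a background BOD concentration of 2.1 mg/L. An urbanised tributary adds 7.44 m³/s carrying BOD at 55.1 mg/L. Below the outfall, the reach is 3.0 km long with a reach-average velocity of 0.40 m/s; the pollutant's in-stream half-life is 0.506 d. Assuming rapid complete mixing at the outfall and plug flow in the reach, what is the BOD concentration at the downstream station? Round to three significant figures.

8.54 mg/L

Flow-weighted average: C = (45.00·2.100 + 7.440·55.10) / 52.44 = 504.4/52.44 = 9.619 mg/L.
Travel time t = 3.0·1000 / 0.40 = 7500 s = 2.083 h.
Half-life 0.506 d → k = ln 2 / 0.506 = 1.370 d⁻¹.
First-order decay: C = 9.619·exp(−k·t) = 9.619·0.8879 = 8.541 mg/L.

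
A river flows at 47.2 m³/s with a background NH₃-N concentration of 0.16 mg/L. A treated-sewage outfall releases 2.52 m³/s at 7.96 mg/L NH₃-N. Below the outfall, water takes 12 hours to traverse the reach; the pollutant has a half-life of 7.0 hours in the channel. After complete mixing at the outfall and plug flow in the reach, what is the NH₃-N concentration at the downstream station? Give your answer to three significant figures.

Flow-weighted average: C = (47.20·0.1600 + 2.520·7.960) / 49.72 = 27.61/49.72 = 0.5553 mg/L.
Half-life 7.0 h → k = ln 2 / 7.0 = 0.09902 h⁻¹ = 2.377 d⁻¹.
After decay, C = 0.5553 × e^(−kt) = 0.5553 × 0.3048 = 0.1692 mg/L.

0.169 mg/L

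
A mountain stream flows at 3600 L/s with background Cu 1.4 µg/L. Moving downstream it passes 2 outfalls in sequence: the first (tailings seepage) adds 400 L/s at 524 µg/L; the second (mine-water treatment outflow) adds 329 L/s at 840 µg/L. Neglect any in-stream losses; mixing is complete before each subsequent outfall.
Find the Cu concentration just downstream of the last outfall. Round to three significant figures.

113 µg/L

After outfall 1: Q = 3600 + 400.0 = 4000 L/s; C = (3600·1.400 + 400.0·524.0)/4000 = 53.66 µg/L.
After outfall 2: Q = 4000 + 329.0 = 4329 L/s; C = (4000·53.66 + 329.0·840.0)/4329 = 113.4 µg/L.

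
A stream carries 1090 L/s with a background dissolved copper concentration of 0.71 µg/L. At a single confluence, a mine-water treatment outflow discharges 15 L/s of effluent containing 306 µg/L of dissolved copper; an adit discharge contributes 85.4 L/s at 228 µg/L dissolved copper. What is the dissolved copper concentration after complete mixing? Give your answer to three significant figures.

20.9 µg/L

Mass balance: C = (1090·0.7100 + 15.00·306.0 + 85.40·228.0) / 1190 = 24840/1190 = 20.86 µg/L.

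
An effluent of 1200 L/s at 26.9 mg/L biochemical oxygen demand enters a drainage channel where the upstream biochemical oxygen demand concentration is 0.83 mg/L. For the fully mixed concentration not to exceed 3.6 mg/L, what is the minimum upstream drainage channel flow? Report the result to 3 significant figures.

Set C_mix = 3.6: (Q·0.8300 + 1200·26.90) / (Q + 1200) = 3.6
→ Q = 1200·(26.90 − 3.6)/(3.6 − 0.8300) = 10090 L/s.

10100 L/s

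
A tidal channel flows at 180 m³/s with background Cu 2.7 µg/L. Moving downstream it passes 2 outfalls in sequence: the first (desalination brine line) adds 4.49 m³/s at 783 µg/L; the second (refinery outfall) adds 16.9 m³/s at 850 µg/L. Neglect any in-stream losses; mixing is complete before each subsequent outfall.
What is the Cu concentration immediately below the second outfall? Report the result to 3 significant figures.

Below outfall 1: Q → 184.5 m³/s, C = (180.0·2.700 + 4.490·783.0)/184.5 = 21.69 µg/L.
Below outfall 2: Q → 201.4 m³/s, C = (184.5·21.69 + 16.90·850.0)/201.4 = 91.20 µg/L.

91.2 µg/L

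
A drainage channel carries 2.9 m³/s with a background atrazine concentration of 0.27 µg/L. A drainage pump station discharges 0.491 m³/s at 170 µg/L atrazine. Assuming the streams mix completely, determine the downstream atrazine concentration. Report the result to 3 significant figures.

24.8 µg/L

Flow-weighted average: C = (2.900·0.2700 + 0.4910·170.0) / 3.391 = 84.25/3.391 = 24.85 µg/L.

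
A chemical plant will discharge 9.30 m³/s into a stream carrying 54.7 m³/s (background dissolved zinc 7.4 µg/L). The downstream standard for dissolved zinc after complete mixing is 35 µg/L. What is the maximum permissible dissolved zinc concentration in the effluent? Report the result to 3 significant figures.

197 µg/L

At the limit, (Qr·Cr + Qe·Cₑ)/(Qr + Qe) = 35:
Cₑ = (64.00·35 − 54.70·7.400) / 9.300 = 197.3 µg/L.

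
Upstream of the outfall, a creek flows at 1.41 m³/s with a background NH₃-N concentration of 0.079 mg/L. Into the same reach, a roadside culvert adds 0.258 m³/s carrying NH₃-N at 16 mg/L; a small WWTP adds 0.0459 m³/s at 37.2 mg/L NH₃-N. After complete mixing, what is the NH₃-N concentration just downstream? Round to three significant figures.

Mass balance: C = (1.410·0.07900 + 0.2580·16.00 + 0.04590·37.20) / 1.714 = 5.947/1.714 = 3.470 mg/L.

3.47 mg/L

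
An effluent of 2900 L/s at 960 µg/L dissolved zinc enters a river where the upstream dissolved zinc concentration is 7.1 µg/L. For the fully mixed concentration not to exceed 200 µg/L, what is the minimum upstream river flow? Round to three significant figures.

Set C_mix = 200: (Q·7.100 + 2900·960.0) / (Q + 2900) = 200
→ Q = 2900·(960.0 − 200)/(200 − 7.100) = 11430 L/s.

11400 L/s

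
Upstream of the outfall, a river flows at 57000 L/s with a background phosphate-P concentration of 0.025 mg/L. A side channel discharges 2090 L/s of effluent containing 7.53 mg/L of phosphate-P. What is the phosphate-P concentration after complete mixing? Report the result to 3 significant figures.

Conservation of mass: C = (57000·0.02500 + 2090·7.530) / 59090 = 17160/59090 = 0.2905 mg/L.

0.290 mg/L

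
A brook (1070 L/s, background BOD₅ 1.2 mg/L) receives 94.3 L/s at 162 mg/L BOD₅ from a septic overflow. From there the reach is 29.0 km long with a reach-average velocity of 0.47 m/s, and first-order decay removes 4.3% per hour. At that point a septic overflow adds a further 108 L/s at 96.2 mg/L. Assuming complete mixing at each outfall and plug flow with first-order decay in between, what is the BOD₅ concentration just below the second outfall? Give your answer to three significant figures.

14.3 mg/L

Mass balance: C = (1070·1.200 + 94.30·162.0) / 1164 = 16560/1164 = 14.22 mg/L; combined flow 1164 L/s.
Travel time t = 29.0·1000 / 0.47 = 61700 s = 17.14 h.
4.3%/h lost → k = −ln(1 − 0.043) = 0.04395 h⁻¹.
Decay over the reach: 14.22·exp(−kt) = 14.22·0.4708 = 6.697 mg/L.
Second outfall: C = (1164·6.697 + 108.0·96.20)/1272 = 14.29 mg/L.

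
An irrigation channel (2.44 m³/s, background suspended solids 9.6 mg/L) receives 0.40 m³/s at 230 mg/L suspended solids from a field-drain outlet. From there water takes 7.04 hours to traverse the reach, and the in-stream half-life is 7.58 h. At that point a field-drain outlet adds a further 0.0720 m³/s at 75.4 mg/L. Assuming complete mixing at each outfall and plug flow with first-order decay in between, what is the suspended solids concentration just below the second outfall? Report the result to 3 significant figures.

Conservation of mass: C = (2.440·9.600 + 0.4000·230.0) / 2.840 = 115.4/2.840 = 40.64 mg/L; combined flow 2.840 m³/s.
Half-life 7.58 h → k = ln 2 / 7.58 = 0.09144 h⁻¹ = 2.195 d⁻¹.
After decay, C = 40.64 × e^(−kt) = 40.64 × 0.5253 = 21.35 mg/L.
At the second outfall, C = (2.840·21.35 + 0.07200·75.40) / (2.840 + 0.07200) = 22.69 mg/L.

22.7 mg/L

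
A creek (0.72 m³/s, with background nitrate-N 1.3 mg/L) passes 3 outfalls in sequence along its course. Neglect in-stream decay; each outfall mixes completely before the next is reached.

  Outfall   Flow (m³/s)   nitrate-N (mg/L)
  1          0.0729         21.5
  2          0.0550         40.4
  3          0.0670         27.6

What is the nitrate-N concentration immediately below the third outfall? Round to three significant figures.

After outfall 1: Q = 0.7200 + 0.07290 = 0.7929 m³/s; C = (0.7200·1.300 + 0.07290·21.50)/0.7929 = 3.157 mg/L.
After outfall 2: Q = 0.7929 + 0.05500 = 0.8479 m³/s; C = (0.7929·3.157 + 0.05500·40.40)/0.8479 = 5.573 mg/L.
After outfall 3: Q = 0.8479 + 0.06700 = 0.9149 m³/s; C = (0.8479·5.573 + 0.06700·27.60)/0.9149 = 7.186 mg/L.

7.19 mg/L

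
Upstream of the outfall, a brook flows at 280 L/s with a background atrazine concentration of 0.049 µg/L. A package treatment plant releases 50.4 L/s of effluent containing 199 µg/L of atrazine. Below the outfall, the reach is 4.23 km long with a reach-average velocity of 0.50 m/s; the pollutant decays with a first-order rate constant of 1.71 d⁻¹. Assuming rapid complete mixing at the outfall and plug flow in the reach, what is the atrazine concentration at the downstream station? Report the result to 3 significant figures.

25.7 µg/L

Mass balance: C = (280.0·0.04900 + 50.40·199.0) / 330.4 = 10040/330.4 = 30.40 µg/L.
Travel time t = 4.23·1000 / 0.50 = 8460 s = 2.350 h.
Decay over the reach: 30.40·exp(−kt) = 30.40·0.8458 = 25.71 µg/L.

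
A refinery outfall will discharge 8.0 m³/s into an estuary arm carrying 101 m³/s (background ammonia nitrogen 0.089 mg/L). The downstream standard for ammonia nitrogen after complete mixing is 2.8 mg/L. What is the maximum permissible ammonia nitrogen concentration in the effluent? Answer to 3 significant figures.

At the limit, (Qr·Cr + Qe·Cₑ)/(Qr + Qe) = 2.8:
Cₑ = (109.0·2.8 − 101.0·0.08900) / 8.000 = 37.03 mg/L.

37.0 mg/L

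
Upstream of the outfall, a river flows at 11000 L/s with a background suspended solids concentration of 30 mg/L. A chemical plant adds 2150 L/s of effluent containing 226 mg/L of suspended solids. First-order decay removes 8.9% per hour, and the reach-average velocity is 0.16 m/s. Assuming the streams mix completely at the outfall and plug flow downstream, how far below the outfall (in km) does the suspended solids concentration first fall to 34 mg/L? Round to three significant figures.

3.72 km

After mixing, C = (11000·30.00 + 2150·226.0) / 13150 = 815900/13150 = 62.05 mg/L.
8.9%/h lost → k = −ln(1 − 0.089) = 0.09321 h⁻¹.
Set 62.05·exp(−k·t) = 34 → t = ln(62.05/34)/k = 23230 s = 6.453 h.
Distance = v·t = 0.16·23230 = 3717 m = 3.717 km.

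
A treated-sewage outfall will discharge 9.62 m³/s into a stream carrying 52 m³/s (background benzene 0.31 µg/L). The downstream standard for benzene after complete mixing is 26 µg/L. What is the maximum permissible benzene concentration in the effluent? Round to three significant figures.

165 µg/L

At the limit, (Qr·Cr + Qe·Cₑ)/(Qr + Qe) = 26:
Cₑ = (61.62·26 − 52.00·0.3100) / 9.620 = 164.9 µg/L.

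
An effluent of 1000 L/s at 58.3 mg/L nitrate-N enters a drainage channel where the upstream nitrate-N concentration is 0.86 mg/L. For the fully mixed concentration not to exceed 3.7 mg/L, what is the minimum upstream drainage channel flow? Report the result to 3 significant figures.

19200 L/s

Set C_mix = 3.7: (Q·0.8600 + 1000·58.30) / (Q + 1000) = 3.7
→ Q = 1000·(58.30 − 3.7)/(3.7 − 0.8600) = 19230 L/s.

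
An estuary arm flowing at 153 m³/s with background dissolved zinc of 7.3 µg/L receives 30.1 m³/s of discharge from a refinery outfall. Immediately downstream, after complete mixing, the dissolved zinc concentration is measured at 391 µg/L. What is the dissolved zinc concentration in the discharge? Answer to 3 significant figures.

Mass balance: 153.0·7.300 + 30.10·Cₑ = 183.1·391.0
→ Cₑ = (183.1·391.0 − 153.0·7.300) / 30.10 = 2341 µg/L.

2340 µg/L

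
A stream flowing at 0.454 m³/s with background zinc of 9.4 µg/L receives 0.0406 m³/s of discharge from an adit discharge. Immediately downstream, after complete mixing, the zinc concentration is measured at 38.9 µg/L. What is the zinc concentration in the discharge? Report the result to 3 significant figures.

Mass balance: 0.4540·9.400 + 0.04060·Cₑ = 0.4946·38.90
→ Cₑ = (0.4946·38.90 − 0.4540·9.400) / 0.04060 = 368.8 µg/L.

369 µg/L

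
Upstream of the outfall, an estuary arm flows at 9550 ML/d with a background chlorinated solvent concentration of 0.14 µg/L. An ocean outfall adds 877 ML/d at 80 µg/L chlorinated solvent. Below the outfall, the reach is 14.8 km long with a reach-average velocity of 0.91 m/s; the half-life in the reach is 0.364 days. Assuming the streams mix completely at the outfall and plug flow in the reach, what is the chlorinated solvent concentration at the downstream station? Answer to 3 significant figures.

Mass balance: C = (9550·0.1400 + 877.0·80.00) / 10430 = 71500/10430 = 6.857 µg/L.
Travel time t = 14.8·1000 / 0.91 = 16260 s = 4.518 h.
Half-life 0.364 d → k = ln 2 / 0.364 = 1.904 d⁻¹.
First-order decay: C = 6.857·exp(−k·t) = 6.857·0.6988 = 4.791 µg/L.

4.79 µg/L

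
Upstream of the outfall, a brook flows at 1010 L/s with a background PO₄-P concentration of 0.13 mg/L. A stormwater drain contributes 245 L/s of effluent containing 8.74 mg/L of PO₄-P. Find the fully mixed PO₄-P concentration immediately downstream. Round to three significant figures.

1.81 mg/L

Flow-weighted average: C = (1010·0.1300 + 245.0·8.740) / 1255 = 2273/1255 = 1.811 mg/L.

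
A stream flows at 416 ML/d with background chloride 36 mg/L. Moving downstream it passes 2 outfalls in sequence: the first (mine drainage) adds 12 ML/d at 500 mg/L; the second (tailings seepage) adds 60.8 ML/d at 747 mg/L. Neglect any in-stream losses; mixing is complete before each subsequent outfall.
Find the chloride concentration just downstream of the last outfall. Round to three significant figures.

136 mg/L

Below outfall 1: Q → 428.0 ML/d, C = (416.0·36.00 + 12.00·500.0)/428.0 = 49.01 mg/L.
Below outfall 2: Q → 488.8 ML/d, C = (428.0·49.01 + 60.80·747.0)/488.8 = 135.8 mg/L.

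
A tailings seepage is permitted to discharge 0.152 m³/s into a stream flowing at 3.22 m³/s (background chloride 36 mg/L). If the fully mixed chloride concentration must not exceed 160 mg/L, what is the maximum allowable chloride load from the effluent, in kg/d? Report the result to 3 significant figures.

36600 kg/d

Mass balance at the limit: 3.220·36.00 + 0.1520·Cₑ = 3.372·160 → Cₑ = 2787 mg/L.
Load = 0.1520 m³/s × 2787 g/m³ × 86 400 s/d = 36600 kg/d.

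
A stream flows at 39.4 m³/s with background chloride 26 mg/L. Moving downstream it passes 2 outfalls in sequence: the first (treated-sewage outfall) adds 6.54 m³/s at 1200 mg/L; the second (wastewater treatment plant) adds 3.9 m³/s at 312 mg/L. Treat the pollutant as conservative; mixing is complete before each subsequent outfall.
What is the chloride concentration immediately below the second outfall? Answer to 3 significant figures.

After outfall 1: Q = 39.40 + 6.540 = 45.94 m³/s; C = (39.40·26.00 + 6.540·1200)/45.94 = 193.1 mg/L.
After outfall 2: Q = 45.94 + 3.900 = 49.84 m³/s; C = (45.94·193.1 + 3.900·312.0)/49.84 = 202.4 mg/L.

202 mg/L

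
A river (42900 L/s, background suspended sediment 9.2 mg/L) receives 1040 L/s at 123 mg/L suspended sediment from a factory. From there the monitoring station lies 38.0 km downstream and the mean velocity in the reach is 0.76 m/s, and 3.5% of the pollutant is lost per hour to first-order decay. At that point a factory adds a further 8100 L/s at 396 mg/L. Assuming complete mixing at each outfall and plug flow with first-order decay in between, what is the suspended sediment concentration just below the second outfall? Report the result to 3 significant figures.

67.8 mg/L

Mixed concentration C = ΣQC/ΣQ = (42900·9.200 + 1040·123.0) / 43940 = 522600/43940 = 11.89 mg/L; combined flow 43940 L/s.
Travel time t = 38.0·1000 / 0.76 = 50000 s = 13.89 h.
3.5%/h lost → k = −ln(1 − 0.035) = 0.03563 h⁻¹.
After decay, C = 11.89 × e^(−kt) = 11.89 × 0.6097 = 7.251 mg/L.
Second outfall: C = (43940·7.251 + 8100·396.0)/52040 = 67.76 mg/L.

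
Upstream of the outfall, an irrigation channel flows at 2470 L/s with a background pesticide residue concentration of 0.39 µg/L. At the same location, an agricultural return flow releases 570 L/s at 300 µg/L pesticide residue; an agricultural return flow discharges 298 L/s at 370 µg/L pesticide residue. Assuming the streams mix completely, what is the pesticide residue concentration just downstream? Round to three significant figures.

84.5 µg/L

Mass balance: C = (2470·0.3900 + 570.0·300.0 + 298.0·370.0) / 3338 = 282200/3338 = 84.55 µg/L.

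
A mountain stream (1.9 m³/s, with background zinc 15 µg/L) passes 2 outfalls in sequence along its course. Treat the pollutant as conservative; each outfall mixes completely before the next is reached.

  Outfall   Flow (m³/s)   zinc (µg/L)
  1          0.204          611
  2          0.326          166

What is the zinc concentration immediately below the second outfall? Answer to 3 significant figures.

85.3 µg/L

After outfall 1: Q = 1.900 + 0.2040 = 2.104 m³/s; C = (1.900·15.00 + 0.2040·611.0)/2.104 = 72.79 µg/L.
After outfall 2: Q = 2.104 + 0.3260 = 2.430 m³/s; C = (2.104·72.79 + 0.3260·166.0)/2.430 = 85.29 µg/L.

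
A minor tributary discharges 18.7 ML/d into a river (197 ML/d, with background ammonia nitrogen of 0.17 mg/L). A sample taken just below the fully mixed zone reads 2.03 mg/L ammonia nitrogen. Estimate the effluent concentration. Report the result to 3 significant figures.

Mass balance: 197.0·0.1700 + 18.70·Cₑ = 215.7·2.030
→ Cₑ = (215.7·2.030 − 197.0·0.1700) / 18.70 = 21.62 mg/L.

21.6 mg/L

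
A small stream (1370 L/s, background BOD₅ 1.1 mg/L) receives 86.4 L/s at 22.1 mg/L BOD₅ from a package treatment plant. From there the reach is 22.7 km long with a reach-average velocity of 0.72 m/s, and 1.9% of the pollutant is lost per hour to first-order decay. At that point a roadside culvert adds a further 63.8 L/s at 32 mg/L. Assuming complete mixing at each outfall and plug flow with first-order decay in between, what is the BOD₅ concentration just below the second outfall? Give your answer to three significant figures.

3.24 mg/L

Flow-weighted average: C = (1370·1.100 + 86.40·22.10) / 1456 = 3416/1456 = 2.346 mg/L; combined flow 1456 L/s.
Travel time t = 22.7·1000 / 0.72 = 31530 s = 8.758 h.
1.9%/h lost → k = −ln(1 − 0.019) = 0.01918 h⁻¹.
First-order decay: C = 2.346·exp(−k·t) = 2.346·0.8454 = 1.983 mg/L.
At the second outfall, C = (1456·1.983 + 63.80·32.00) / (1456 + 63.80) = 3.243 mg/L.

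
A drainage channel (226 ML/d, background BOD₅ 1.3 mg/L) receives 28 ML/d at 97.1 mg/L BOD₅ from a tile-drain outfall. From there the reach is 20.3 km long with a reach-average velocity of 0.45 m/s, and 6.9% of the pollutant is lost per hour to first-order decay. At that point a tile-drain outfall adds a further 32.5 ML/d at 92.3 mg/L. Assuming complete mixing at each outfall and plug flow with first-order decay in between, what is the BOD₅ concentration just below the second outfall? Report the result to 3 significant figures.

Flow-weighted average: C = (226.0·1.300 + 28.00·97.10) / 254.0 = 3013/254.0 = 11.86 mg/L; combined flow 254.0 ML/d.
Travel time t = 20.3·1000 / 0.45 = 45110 s = 12.53 h.
6.9%/h lost → k = −ln(1 − 0.069) = 0.07150 h⁻¹.
First-order decay: C = 11.86·exp(−k·t) = 11.86·0.4082 = 4.842 mg/L.
At the second outfall, C = (254.0·4.842 + 32.50·92.30) / (254.0 + 32.50) = 14.76 mg/L.

14.8 mg/L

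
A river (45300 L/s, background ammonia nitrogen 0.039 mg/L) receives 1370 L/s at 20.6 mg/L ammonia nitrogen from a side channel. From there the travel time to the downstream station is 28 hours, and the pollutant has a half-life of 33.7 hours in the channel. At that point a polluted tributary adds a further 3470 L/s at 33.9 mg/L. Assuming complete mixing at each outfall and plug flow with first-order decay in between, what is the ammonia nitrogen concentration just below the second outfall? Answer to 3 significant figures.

2.68 mg/L

Flow-weighted average: C = (45300·0.03900 + 1370·20.60) / 46670 = 29990/46670 = 0.6426 mg/L; combined flow 46670 L/s.
Half-life 33.7 h → k = ln 2 / 33.7 = 0.02057 h⁻¹ = 0.4936 d⁻¹.
Decay over the reach: 0.6426·exp(−kt) = 0.6426·0.5622 = 0.3612 mg/L.
Second outfall: C = (46670·0.3612 + 3470·33.90)/50140 = 2.682 mg/L.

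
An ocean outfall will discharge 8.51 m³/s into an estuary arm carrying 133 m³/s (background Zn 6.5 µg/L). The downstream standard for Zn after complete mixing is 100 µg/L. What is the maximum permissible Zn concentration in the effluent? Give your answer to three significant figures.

At the limit, (Qr·Cr + Qe·Cₑ)/(Qr + Qe) = 100:
Cₑ = (141.5·100 − 133.0·6.500) / 8.510 = 1561 µg/L.

1560 µg/L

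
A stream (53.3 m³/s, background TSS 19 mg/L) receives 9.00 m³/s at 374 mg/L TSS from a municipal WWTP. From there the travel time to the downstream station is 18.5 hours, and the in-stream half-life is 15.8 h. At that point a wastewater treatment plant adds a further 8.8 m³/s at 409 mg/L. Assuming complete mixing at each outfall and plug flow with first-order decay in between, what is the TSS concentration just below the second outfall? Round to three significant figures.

Flow-weighted average: C = (53.30·19.00 + 9.000·374.0) / 62.30 = 4379/62.30 = 70.28 mg/L; combined flow 62.30 m³/s.
Half-life 15.8 h → k = ln 2 / 15.8 = 0.04387 h⁻¹ = 1.053 d⁻¹.
Decay over the reach: 70.28·exp(−kt) = 70.28·0.4441 = 31.22 mg/L.
Second outfall: C = (62.30·31.22 + 8.800·409.0)/71.10 = 77.97 mg/L.

78.0 mg/L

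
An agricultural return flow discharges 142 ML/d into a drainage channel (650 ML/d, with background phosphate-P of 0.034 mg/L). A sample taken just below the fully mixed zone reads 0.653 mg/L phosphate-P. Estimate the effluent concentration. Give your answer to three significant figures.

Mass balance: 650.0·0.03400 + 142.0·Cₑ = 792.0·0.6530
→ Cₑ = (792.0·0.6530 − 650.0·0.03400) / 142.0 = 3.486 mg/L.

3.49 mg/L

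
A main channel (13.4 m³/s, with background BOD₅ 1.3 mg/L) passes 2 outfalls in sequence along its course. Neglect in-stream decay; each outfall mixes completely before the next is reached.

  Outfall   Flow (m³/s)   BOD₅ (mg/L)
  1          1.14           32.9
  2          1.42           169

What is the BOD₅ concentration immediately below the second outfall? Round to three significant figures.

18.5 mg/L

Outfall 1: combined Q = 14.54 m³/s; C = (13.40·1.300 + 1.140·32.90)/14.54 = 3.778 mg/L.
Outfall 2: combined Q = 15.96 m³/s; C = (14.54·3.778 + 1.420·169.0)/15.96 = 18.48 mg/L.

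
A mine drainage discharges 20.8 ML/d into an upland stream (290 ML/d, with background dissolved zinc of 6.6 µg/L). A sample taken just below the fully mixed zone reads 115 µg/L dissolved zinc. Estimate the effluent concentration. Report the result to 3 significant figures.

Mass balance: 290.0·6.600 + 20.80·Cₑ = 310.8·115.0
→ Cₑ = (310.8·115.0 − 290.0·6.600) / 20.80 = 1626 µg/L.

1630 µg/L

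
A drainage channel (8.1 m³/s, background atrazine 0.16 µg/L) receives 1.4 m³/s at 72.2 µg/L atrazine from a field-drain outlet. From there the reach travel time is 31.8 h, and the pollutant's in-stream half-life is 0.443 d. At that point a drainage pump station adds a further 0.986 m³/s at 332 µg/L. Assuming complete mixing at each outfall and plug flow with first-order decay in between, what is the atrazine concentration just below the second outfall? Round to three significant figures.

32.4 µg/L

After mixing, C = (8.100·0.1600 + 1.400·72.20) / 9.500 = 102.4/9.500 = 10.78 µg/L; combined flow 9.500 m³/s.
Half-life 0.443 d → k = ln 2 / 0.443 = 1.565 d⁻¹.
First-order decay: C = 10.78·exp(−k·t) = 10.78·0.1258 = 1.356 µg/L.
At the second outfall, C = (9.500·1.356 + 0.9860·332.0) / (9.500 + 0.9860) = 32.45 µg/L.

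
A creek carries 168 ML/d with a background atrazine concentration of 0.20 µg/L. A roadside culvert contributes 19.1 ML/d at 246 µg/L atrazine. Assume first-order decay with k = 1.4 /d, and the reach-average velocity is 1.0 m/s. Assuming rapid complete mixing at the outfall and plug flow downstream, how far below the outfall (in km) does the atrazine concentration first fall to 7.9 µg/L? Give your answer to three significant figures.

Flow-weighted average: C = (168.0·0.2000 + 19.10·246.0) / 187.1 = 4732/187.1 = 25.29 µg/L.
Set 25.29·exp(−k·t) = 7.9 → t = ln(25.29/7.9)/k = 71810 s = 19.95 h.
Distance = v·t = 1.0·71810 = 71810 m = 71.81 km.

71.8 km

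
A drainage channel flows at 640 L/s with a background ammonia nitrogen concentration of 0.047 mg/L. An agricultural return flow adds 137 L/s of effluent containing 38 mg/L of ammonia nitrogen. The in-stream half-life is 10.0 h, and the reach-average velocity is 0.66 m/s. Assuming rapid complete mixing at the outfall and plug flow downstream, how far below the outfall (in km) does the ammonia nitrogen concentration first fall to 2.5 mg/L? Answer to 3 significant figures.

Mixed concentration C = ΣQC/ΣQ = (640.0·0.04700 + 137.0·38.00) / 777.0 = 5236/777.0 = 6.739 mg/L.
Half-life 10.0 h → k = ln 2 / 10.0 = 0.06931 h⁻¹ = 1.664 d⁻¹.
Set 6.739·exp(−k·t) = 2.5 → t = ln(6.739/2.5)/k = 51500 s = 14.31 h.
Distance = v·t = 0.66·51500 = 33990 m = 33.99 km.

34.0 km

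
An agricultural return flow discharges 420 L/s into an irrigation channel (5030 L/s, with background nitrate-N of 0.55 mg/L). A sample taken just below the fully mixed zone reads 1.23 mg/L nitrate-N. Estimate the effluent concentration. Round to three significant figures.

9.37 mg/L

Mass balance: 5030·0.5500 + 420.0·Cₑ = 5450·1.230
→ Cₑ = (5450·1.230 − 5030·0.5500) / 420.0 = 9.374 mg/L.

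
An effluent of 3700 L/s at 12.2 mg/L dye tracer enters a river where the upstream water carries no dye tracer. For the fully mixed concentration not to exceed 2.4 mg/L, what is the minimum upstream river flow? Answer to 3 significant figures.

Set C_mix = 2.4: (Q·0 + 3700·12.20) / (Q + 3700) = 2.4
→ Q = 3700·(12.20 − 2.4)/(2.4 − 0) = 15110 L/s.

15100 L/s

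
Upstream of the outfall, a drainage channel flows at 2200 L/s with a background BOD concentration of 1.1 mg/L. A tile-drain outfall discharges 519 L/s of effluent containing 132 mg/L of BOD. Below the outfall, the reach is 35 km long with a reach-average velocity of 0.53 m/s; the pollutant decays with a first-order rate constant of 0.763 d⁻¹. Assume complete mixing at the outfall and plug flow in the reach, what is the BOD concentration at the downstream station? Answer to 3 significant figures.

14.6 mg/L

Mass balance: C = (2200·1.100 + 519.0·132.0) / 2719 = 70930/2719 = 26.09 mg/L.
Travel time t = 35·1000 / 0.53 = 66040 s = 18.34 h.
Decay over the reach: 26.09·exp(−kt) = 26.09·0.5581 = 14.56 mg/L.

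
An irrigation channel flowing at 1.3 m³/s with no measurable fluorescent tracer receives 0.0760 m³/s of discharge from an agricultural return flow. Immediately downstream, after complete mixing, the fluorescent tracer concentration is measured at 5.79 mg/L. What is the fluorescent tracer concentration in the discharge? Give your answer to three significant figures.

105 mg/L

Mass balance: 1.300·0 + 0.07600·Cₑ = 1.376·5.790
→ Cₑ = (1.376·5.790 − 1.300·0) / 0.07600 = 104.8 mg/L.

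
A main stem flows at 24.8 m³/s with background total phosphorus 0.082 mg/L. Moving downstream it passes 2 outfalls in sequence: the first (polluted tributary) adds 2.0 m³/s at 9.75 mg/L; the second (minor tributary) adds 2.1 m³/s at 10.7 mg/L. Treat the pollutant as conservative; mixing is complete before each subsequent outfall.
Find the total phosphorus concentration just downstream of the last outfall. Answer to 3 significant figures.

1.52 mg/L

After outfall 1: Q = 24.80 + 2.000 = 26.80 m³/s; C = (24.80·0.08200 + 2.000·9.750)/26.80 = 0.8035 mg/L.
After outfall 2: Q = 26.80 + 2.100 = 28.90 m³/s; C = (26.80·0.8035 + 2.100·10.70)/28.90 = 1.523 mg/L.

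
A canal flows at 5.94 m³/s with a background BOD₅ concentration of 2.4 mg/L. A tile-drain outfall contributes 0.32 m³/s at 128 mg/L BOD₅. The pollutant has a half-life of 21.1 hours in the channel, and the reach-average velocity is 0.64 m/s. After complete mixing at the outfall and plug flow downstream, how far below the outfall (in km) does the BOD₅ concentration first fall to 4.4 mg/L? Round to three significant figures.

Conservation of mass: C = (5.940·2.400 + 0.3200·128.0) / 6.260 = 55.22/6.260 = 8.820 mg/L.
Half-life 21.1 h → k = ln 2 / 21.1 = 0.03285 h⁻¹ = 0.7884 d⁻¹.
Set 8.820·exp(−k·t) = 4.4 → t = ln(8.820/4.4)/k = 76210 s = 21.17 h.
Distance = v·t = 0.64·76210 = 48780 m = 48.78 km.

48.8 km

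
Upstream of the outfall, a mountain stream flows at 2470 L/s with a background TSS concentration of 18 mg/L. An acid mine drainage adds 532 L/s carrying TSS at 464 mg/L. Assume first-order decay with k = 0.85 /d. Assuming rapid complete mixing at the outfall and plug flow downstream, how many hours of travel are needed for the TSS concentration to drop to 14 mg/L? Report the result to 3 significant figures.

54.7 h

Mixed concentration C = ΣQC/ΣQ = (2470·18.00 + 532.0·464.0) / 3002 = 291300/3002 = 97.04 mg/L.
97.04·exp(−k·t) = 14 → t = ln(97.04/14)/k = 196800 s = 54.66 h.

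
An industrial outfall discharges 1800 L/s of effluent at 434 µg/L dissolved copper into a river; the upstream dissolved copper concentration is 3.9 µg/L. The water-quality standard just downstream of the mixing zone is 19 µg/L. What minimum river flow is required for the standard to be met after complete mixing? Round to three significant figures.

Set C_mix = 19: (Q·3.900 + 1800·434.0) / (Q + 1800) = 19
→ Q = 1800·(434.0 − 19)/(19 − 3.900) = 49470 L/s.

49500 L/s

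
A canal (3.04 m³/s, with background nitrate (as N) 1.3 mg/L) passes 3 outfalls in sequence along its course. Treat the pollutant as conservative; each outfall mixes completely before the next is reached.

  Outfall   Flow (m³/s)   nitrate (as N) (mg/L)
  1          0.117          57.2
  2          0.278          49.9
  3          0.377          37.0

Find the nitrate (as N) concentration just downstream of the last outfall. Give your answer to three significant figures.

10.1 mg/L

Below outfall 1: Q → 3.157 m³/s, C = (3.040·1.300 + 0.1170·57.20)/3.157 = 3.372 mg/L.
Below outfall 2: Q → 3.435 m³/s, C = (3.157·3.372 + 0.2780·49.90)/3.435 = 7.137 mg/L.
Below outfall 3: Q → 3.812 m³/s, C = (3.435·7.137 + 0.3770·37.00)/3.812 = 10.09 mg/L.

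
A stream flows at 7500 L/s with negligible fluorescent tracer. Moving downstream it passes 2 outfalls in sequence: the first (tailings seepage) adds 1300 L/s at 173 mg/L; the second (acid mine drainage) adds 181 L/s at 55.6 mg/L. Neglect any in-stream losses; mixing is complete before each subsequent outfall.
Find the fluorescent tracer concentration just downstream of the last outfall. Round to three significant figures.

Below outfall 1: Q → 8800 L/s, C = (7500·0 + 1300·173.0)/8800 = 25.56 mg/L.
Below outfall 2: Q → 8981 L/s, C = (8800·25.56 + 181.0·55.60)/8981 = 26.16 mg/L.

26.2 mg/L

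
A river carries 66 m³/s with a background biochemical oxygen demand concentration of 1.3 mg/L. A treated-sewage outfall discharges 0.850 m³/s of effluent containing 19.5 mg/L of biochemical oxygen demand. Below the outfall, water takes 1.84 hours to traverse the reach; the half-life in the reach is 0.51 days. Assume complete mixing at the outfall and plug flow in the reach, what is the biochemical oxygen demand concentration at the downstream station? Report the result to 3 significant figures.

1.38 mg/L

After mixing, C = (66.00·1.300 + 0.8500·19.50) / 66.85 = 102.4/66.85 = 1.531 mg/L.
Half-life 0.51 d → k = ln 2 / 0.51 = 1.359 d⁻¹.
Decay over the reach: 1.531·exp(−kt) = 1.531·0.9010 = 1.380 mg/L.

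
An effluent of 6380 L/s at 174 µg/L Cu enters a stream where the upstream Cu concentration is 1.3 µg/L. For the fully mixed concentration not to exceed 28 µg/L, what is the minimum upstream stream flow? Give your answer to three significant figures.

34900 L/s

Set C_mix = 28: (Q·1.300 + 6380·174.0) / (Q + 6380) = 28
→ Q = 6380·(174.0 − 28)/(28 − 1.300) = 34890 L/s.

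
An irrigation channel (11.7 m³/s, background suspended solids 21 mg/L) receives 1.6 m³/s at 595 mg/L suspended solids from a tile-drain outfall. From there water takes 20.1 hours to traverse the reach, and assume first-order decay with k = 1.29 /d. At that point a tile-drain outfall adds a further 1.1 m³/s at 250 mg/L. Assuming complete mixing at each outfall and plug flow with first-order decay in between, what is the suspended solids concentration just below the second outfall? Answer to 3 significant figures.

47.3 mg/L

Flow-weighted average: C = (11.70·21.00 + 1.600·595.0) / 13.30 = 1198/13.30 = 90.05 mg/L; combined flow 13.30 m³/s.
Applying C = C₀e^(−kt): 90.05 × 0.3395 = 30.57 mg/L.
Second outfall: C = (13.30·30.57 + 1.100·250.0)/14.40 = 47.33 mg/L.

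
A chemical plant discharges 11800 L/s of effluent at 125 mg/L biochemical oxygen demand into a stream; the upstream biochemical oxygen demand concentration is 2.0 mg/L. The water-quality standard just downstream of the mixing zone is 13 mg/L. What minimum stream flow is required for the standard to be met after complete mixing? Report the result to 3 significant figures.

Set C_mix = 13: (Q·2.000 + 11800·125.0) / (Q + 11800) = 13
→ Q = 11800·(125.0 − 13)/(13 − 2.000) = 120100 L/s.

120000 L/s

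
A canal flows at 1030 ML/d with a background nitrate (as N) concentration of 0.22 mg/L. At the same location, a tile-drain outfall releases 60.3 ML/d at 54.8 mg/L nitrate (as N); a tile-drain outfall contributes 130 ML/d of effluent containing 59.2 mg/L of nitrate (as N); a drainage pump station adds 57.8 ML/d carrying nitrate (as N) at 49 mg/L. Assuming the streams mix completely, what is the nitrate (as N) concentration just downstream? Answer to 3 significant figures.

11.0 mg/L

Flow-weighted average: C = (1030·0.2200 + 60.30·54.80 + 130.0·59.20 + 57.80·49.00) / 1278 = 14060/1278 = 11.00 mg/L.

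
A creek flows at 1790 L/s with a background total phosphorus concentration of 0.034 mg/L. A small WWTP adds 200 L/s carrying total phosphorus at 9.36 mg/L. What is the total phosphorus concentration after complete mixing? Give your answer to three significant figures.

0.971 mg/L

Mixed concentration C = ΣQC/ΣQ = (1790·0.03400 + 200.0·9.360) / 1990 = 1933/1990 = 0.9713 mg/L.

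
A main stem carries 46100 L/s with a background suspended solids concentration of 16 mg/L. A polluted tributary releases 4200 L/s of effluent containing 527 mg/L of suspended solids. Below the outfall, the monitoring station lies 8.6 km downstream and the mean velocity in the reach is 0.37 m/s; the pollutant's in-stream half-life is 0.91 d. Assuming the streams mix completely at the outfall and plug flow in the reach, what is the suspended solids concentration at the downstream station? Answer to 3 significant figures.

After mixing, C = (46100·16.00 + 4200·527.0) / 50300 = 2951000/50300 = 58.67 mg/L.
Travel time t = 8.6·1000 / 0.37 = 23240 s = 6.456 h.
Half-life 0.91 d → k = ln 2 / 0.91 = 0.7617 d⁻¹.
Applying C = C₀e^(−kt): 58.67 × 0.8147 = 47.80 mg/L.

47.8 mg/L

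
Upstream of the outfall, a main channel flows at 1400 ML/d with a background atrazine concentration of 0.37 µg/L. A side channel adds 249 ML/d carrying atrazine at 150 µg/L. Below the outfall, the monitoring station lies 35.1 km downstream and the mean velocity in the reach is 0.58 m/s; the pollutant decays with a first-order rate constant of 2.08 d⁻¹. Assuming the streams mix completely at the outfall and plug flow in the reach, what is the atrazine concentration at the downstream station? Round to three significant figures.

5.35 µg/L

Conservation of mass: C = (1400·0.3700 + 249.0·150.0) / 1649 = 37870/1649 = 22.96 µg/L.
Travel time t = 35.1·1000 / 0.58 = 60520 s = 16.81 h.
Applying C = C₀e^(−kt): 22.96 × 0.2330 = 5.350 µg/L.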